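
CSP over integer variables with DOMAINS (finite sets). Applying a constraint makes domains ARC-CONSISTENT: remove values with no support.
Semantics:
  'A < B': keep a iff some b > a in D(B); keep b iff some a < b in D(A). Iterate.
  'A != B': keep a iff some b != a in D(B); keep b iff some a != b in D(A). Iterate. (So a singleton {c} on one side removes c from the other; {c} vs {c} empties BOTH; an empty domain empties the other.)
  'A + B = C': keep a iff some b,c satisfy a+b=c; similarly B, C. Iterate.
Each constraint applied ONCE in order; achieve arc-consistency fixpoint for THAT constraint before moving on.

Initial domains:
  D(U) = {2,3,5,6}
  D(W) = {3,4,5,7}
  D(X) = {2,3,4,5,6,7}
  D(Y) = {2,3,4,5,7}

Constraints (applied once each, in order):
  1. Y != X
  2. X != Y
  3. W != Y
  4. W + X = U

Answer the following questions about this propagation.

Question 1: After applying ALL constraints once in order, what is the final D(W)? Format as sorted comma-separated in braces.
Answer: {3,4}

Derivation:
Constraint 1 (Y != X) on D(Y)={2,3,4,5,7} D(X)={2,3,4,5,6,7}: no change
Constraint 2 (X != Y) on D(X)={2,3,4,5,6,7} D(Y)={2,3,4,5,7}: no change
Constraint 3 (W != Y) on D(W)={3,4,5,7} D(Y)={2,3,4,5,7}: no change
Constraint 4 (W + X = U) on D(W)={3,4,5,7} D(X)={2,3,4,5,6,7} D(U)={2,3,5,6}: W {3,4,5,7}->{3,4}; X {2,3,4,5,6,7}->{2,3}; U {2,3,5,6}->{5,6}
So after all 4 constraints: D(W) = {3,4}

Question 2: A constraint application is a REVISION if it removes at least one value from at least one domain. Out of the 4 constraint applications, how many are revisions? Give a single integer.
Constraint 1 (Y != X) on D(Y)={2,3,4,5,7} D(X)={2,3,4,5,6,7}: no change => not a revision
Constraint 2 (X != Y) on D(X)={2,3,4,5,6,7} D(Y)={2,3,4,5,7}: no change => not a revision
Constraint 3 (W != Y) on D(W)={3,4,5,7} D(Y)={2,3,4,5,7}: no change => not a revision
Constraint 4 (W + X = U) on D(W)={3,4,5,7} D(X)={2,3,4,5,6,7} D(U)={2,3,5,6}: W {3,4,5,7}->{3,4}; X {2,3,4,5,6,7}->{2,3}; U {2,3,5,6}->{5,6} => REVISION
Total revisions = 1

Answer: 1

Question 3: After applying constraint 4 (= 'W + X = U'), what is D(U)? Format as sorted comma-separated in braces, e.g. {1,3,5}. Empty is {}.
Constraint 1 (Y != X) on D(Y)={2,3,4,5,7} D(X)={2,3,4,5,6,7}: no change
Constraint 2 (X != Y) on D(X)={2,3,4,5,6,7} D(Y)={2,3,4,5,7}: no change
Constraint 3 (W != Y) on D(W)={3,4,5,7} D(Y)={2,3,4,5,7}: no change
Constraint 4 (W + X = U) on D(W)={3,4,5,7} D(X)={2,3,4,5,6,7} D(U)={2,3,5,6}: W {3,4,5,7}->{3,4}; X {2,3,4,5,6,7}->{2,3}; U {2,3,5,6}->{5,6}
So after constraint 4: D(U) = {5,6}

Answer: {5,6}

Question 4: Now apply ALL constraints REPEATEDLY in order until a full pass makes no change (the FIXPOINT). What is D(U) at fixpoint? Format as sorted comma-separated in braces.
Answer: {5,6}

Derivation:
pass 0 (initial): D(U)={2,3,5,6}
pass 1: U {2,3,5,6}->{5,6}; W {3,4,5,7}->{3,4}; X {2,3,4,5,6,7}->{2,3}
pass 2: no change
Fixpoint after 2 passes: D(U) = {5,6}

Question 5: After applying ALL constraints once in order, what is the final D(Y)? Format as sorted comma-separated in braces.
Answer: {2,3,4,5,7}

Derivation:
Constraint 1 (Y != X) on D(Y)={2,3,4,5,7} D(X)={2,3,4,5,6,7}: no change
Constraint 2 (X != Y) on D(X)={2,3,4,5,6,7} D(Y)={2,3,4,5,7}: no change
Constraint 3 (W != Y) on D(W)={3,4,5,7} D(Y)={2,3,4,5,7}: no change
Constraint 4 (W + X = U) on D(W)={3,4,5,7} D(X)={2,3,4,5,6,7} D(U)={2,3,5,6}: W {3,4,5,7}->{3,4}; X {2,3,4,5,6,7}->{2,3}; U {2,3,5,6}->{5,6}
So after all 4 constraints: D(Y) = {2,3,4,5,7}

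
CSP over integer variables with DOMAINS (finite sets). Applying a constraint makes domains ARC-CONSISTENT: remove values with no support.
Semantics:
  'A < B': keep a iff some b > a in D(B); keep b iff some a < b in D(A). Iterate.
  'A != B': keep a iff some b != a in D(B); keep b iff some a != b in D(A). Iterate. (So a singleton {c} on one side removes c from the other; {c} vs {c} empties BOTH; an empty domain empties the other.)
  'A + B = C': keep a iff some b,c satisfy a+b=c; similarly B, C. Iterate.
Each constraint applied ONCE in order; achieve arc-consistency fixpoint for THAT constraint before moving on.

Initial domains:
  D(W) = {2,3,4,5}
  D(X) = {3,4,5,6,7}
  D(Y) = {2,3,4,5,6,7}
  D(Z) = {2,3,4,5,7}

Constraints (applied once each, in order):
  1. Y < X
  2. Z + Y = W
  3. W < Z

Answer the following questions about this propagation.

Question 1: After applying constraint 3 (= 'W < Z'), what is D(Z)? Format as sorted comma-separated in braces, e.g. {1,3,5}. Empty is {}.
Answer: {}

Derivation:
Constraint 1 (Y < X) on D(Y)={2,3,4,5,6,7} D(X)={3,4,5,6,7}: Y {2,3,4,5,6,7}->{2,3,4,5,6}
Constraint 2 (Z + Y = W) on D(Z)={2,3,4,5,7} D(Y)={2,3,4,5,6} D(W)={2,3,4,5}: Z {2,3,4,5,7}->{2,3}; Y {2,3,4,5,6}->{2,3}; W {2,3,4,5}->{4,5}
Constraint 3 (W < Z) on D(W)={4,5} D(Z)={2,3}: W {4,5}->{}; Z {2,3}->{}
So after constraint 3: D(Z) = {}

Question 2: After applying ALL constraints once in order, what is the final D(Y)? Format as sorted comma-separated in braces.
Answer: {2,3}

Derivation:
Constraint 1 (Y < X) on D(Y)={2,3,4,5,6,7} D(X)={3,4,5,6,7}: Y {2,3,4,5,6,7}->{2,3,4,5,6}
Constraint 2 (Z + Y = W) on D(Z)={2,3,4,5,7} D(Y)={2,3,4,5,6} D(W)={2,3,4,5}: Z {2,3,4,5,7}->{2,3}; Y {2,3,4,5,6}->{2,3}; W {2,3,4,5}->{4,5}
Constraint 3 (W < Z) on D(W)={4,5} D(Z)={2,3}: W {4,5}->{}; Z {2,3}->{}
So after all 3 constraints: D(Y) = {2,3}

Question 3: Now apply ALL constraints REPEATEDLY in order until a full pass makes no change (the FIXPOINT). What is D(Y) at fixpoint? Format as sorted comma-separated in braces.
pass 0 (initial): D(Y)={2,3,4,5,6,7}
pass 1: W {2,3,4,5}->{}; Y {2,3,4,5,6,7}->{2,3}; Z {2,3,4,5,7}->{}
pass 2: Y {2,3}->{}
pass 3: X {3,4,5,6,7}->{}
pass 4: no change
Fixpoint after 4 passes: D(Y) = {}

Answer: {}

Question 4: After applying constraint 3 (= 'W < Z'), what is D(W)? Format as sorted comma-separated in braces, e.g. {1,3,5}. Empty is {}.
Constraint 1 (Y < X) on D(Y)={2,3,4,5,6,7} D(X)={3,4,5,6,7}: Y {2,3,4,5,6,7}->{2,3,4,5,6}
Constraint 2 (Z + Y = W) on D(Z)={2,3,4,5,7} D(Y)={2,3,4,5,6} D(W)={2,3,4,5}: Z {2,3,4,5,7}->{2,3}; Y {2,3,4,5,6}->{2,3}; W {2,3,4,5}->{4,5}
Constraint 3 (W < Z) on D(W)={4,5} D(Z)={2,3}: W {4,5}->{}; Z {2,3}->{}
So after constraint 3: D(W) = {}

Answer: {}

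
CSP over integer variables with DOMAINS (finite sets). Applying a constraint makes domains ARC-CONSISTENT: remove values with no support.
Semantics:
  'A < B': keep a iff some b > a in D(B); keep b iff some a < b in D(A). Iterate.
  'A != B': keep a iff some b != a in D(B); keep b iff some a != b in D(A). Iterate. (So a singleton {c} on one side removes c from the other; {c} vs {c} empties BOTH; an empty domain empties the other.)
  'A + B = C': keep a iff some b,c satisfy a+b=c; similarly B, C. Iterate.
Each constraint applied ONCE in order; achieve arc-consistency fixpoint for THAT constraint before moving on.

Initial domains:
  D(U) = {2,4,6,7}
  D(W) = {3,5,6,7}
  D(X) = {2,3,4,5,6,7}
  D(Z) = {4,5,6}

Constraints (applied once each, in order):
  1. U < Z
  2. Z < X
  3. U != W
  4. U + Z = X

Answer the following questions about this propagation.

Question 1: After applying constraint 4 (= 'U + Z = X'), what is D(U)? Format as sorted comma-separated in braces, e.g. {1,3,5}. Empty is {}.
Answer: {2}

Derivation:
Constraint 1 (U < Z) on D(U)={2,4,6,7} D(Z)={4,5,6}: U {2,4,6,7}->{2,4}
Constraint 2 (Z < X) on D(Z)={4,5,6} D(X)={2,3,4,5,6,7}: X {2,3,4,5,6,7}->{5,6,7}
Constraint 3 (U != W) on D(U)={2,4} D(W)={3,5,6,7}: no change
Constraint 4 (U + Z = X) on D(U)={2,4} D(Z)={4,5,6} D(X)={5,6,7}: U {2,4}->{2}; Z {4,5,6}->{4,5}; X {5,6,7}->{6,7}
So after constraint 4: D(U) = {2}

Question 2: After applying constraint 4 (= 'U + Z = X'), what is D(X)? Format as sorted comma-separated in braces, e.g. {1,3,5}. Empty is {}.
Answer: {6,7}

Derivation:
Constraint 1 (U < Z) on D(U)={2,4,6,7} D(Z)={4,5,6}: U {2,4,6,7}->{2,4}
Constraint 2 (Z < X) on D(Z)={4,5,6} D(X)={2,3,4,5,6,7}: X {2,3,4,5,6,7}->{5,6,7}
Constraint 3 (U != W) on D(U)={2,4} D(W)={3,5,6,7}: no change
Constraint 4 (U + Z = X) on D(U)={2,4} D(Z)={4,5,6} D(X)={5,6,7}: U {2,4}->{2}; Z {4,5,6}->{4,5}; X {5,6,7}->{6,7}
So after constraint 4: D(X) = {6,7}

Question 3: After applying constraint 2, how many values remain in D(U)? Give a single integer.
Constraint 1 (U < Z) on D(U)={2,4,6,7} D(Z)={4,5,6}: U {2,4,6,7}->{2,4}
Constraint 2 (Z < X) on D(Z)={4,5,6} D(X)={2,3,4,5,6,7}: X {2,3,4,5,6,7}->{5,6,7}
So after constraint 2: D(U)={2,4}, size = 2

Answer: 2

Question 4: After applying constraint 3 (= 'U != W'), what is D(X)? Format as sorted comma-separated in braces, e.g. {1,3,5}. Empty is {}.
Constraint 1 (U < Z) on D(U)={2,4,6,7} D(Z)={4,5,6}: U {2,4,6,7}->{2,4}
Constraint 2 (Z < X) on D(Z)={4,5,6} D(X)={2,3,4,5,6,7}: X {2,3,4,5,6,7}->{5,6,7}
Constraint 3 (U != W) on D(U)={2,4} D(W)={3,5,6,7}: no change
So after constraint 3: D(X) = {5,6,7}

Answer: {5,6,7}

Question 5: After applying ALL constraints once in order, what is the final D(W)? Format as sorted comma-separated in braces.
Answer: {3,5,6,7}

Derivation:
Constraint 1 (U < Z) on D(U)={2,4,6,7} D(Z)={4,5,6}: U {2,4,6,7}->{2,4}
Constraint 2 (Z < X) on D(Z)={4,5,6} D(X)={2,3,4,5,6,7}: X {2,3,4,5,6,7}->{5,6,7}
Constraint 3 (U != W) on D(U)={2,4} D(W)={3,5,6,7}: no change
Constraint 4 (U + Z = X) on D(U)={2,4} D(Z)={4,5,6} D(X)={5,6,7}: U {2,4}->{2}; Z {4,5,6}->{4,5}; X {5,6,7}->{6,7}
So after all 4 constraints: D(W) = {3,5,6,7}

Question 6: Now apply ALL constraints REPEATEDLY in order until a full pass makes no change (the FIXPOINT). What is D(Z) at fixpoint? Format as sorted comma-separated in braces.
Answer: {4,5}

Derivation:
pass 0 (initial): D(Z)={4,5,6}
pass 1: U {2,4,6,7}->{2}; X {2,3,4,5,6,7}->{6,7}; Z {4,5,6}->{4,5}
pass 2: no change
Fixpoint after 2 passes: D(Z) = {4,5}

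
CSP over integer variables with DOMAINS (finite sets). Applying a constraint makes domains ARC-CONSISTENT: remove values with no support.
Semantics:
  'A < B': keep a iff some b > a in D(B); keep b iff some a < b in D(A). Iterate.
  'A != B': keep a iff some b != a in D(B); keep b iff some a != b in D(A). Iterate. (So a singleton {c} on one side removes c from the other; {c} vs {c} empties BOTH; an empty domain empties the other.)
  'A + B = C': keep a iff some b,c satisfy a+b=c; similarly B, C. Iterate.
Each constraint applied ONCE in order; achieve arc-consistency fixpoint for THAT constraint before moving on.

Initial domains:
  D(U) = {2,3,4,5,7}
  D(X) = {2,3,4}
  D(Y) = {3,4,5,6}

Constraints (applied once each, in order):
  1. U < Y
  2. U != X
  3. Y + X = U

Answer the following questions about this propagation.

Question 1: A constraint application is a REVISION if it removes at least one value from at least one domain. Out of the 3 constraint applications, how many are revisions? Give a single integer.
Constraint 1 (U < Y) on D(U)={2,3,4,5,7} D(Y)={3,4,5,6}: U {2,3,4,5,7}->{2,3,4,5} => REVISION
Constraint 2 (U != X) on D(U)={2,3,4,5} D(X)={2,3,4}: no change => not a revision
Constraint 3 (Y + X = U) on D(Y)={3,4,5,6} D(X)={2,3,4} D(U)={2,3,4,5}: Y {3,4,5,6}->{3}; X {2,3,4}->{2}; U {2,3,4,5}->{5} => REVISION
Total revisions = 2

Answer: 2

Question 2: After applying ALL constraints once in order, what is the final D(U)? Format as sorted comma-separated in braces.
Answer: {5}

Derivation:
Constraint 1 (U < Y) on D(U)={2,3,4,5,7} D(Y)={3,4,5,6}: U {2,3,4,5,7}->{2,3,4,5}
Constraint 2 (U != X) on D(U)={2,3,4,5} D(X)={2,3,4}: no change
Constraint 3 (Y + X = U) on D(Y)={3,4,5,6} D(X)={2,3,4} D(U)={2,3,4,5}: Y {3,4,5,6}->{3}; X {2,3,4}->{2}; U {2,3,4,5}->{5}
So after all 3 constraints: D(U) = {5}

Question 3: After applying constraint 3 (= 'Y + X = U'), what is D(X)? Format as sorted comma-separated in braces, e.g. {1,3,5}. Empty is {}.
Constraint 1 (U < Y) on D(U)={2,3,4,5,7} D(Y)={3,4,5,6}: U {2,3,4,5,7}->{2,3,4,5}
Constraint 2 (U != X) on D(U)={2,3,4,5} D(X)={2,3,4}: no change
Constraint 3 (Y + X = U) on D(Y)={3,4,5,6} D(X)={2,3,4} D(U)={2,3,4,5}: Y {3,4,5,6}->{3}; X {2,3,4}->{2}; U {2,3,4,5}->{5}
So after constraint 3: D(X) = {2}

Answer: {2}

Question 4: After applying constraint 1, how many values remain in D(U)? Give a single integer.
Constraint 1 (U < Y) on D(U)={2,3,4,5,7} D(Y)={3,4,5,6}: U {2,3,4,5,7}->{2,3,4,5}
So after constraint 1: D(U)={2,3,4,5}, size = 4

Answer: 4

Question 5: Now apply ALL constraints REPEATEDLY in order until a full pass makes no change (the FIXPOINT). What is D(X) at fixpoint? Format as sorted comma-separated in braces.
Answer: {}

Derivation:
pass 0 (initial): D(X)={2,3,4}
pass 1: U {2,3,4,5,7}->{5}; X {2,3,4}->{2}; Y {3,4,5,6}->{3}
pass 2: U {5}->{}; X {2}->{}; Y {3}->{}
pass 3: no change
Fixpoint after 3 passes: D(X) = {}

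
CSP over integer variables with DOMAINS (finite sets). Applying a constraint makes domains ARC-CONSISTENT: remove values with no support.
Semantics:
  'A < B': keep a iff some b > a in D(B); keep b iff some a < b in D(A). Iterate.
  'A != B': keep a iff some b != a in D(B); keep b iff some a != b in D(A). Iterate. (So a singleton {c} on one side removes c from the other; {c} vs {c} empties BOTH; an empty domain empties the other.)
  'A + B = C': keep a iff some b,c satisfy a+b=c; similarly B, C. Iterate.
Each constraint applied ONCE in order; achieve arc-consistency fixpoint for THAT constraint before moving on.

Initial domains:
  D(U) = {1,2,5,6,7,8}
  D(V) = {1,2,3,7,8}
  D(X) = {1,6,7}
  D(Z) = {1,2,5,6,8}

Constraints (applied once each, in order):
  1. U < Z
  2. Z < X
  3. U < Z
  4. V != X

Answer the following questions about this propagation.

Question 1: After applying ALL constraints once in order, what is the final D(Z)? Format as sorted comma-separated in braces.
Answer: {2,5,6}

Derivation:
Constraint 1 (U < Z) on D(U)={1,2,5,6,7,8} D(Z)={1,2,5,6,8}: U {1,2,5,6,7,8}->{1,2,5,6,7}; Z {1,2,5,6,8}->{2,5,6,8}
Constraint 2 (Z < X) on D(Z)={2,5,6,8} D(X)={1,6,7}: Z {2,5,6,8}->{2,5,6}; X {1,6,7}->{6,7}
Constraint 3 (U < Z) on D(U)={1,2,5,6,7} D(Z)={2,5,6}: U {1,2,5,6,7}->{1,2,5}
Constraint 4 (V != X) on D(V)={1,2,3,7,8} D(X)={6,7}: no change
So after all 4 constraints: D(Z) = {2,5,6}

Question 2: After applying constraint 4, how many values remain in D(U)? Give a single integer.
Answer: 3

Derivation:
Constraint 1 (U < Z) on D(U)={1,2,5,6,7,8} D(Z)={1,2,5,6,8}: U {1,2,5,6,7,8}->{1,2,5,6,7}; Z {1,2,5,6,8}->{2,5,6,8}
Constraint 2 (Z < X) on D(Z)={2,5,6,8} D(X)={1,6,7}: Z {2,5,6,8}->{2,5,6}; X {1,6,7}->{6,7}
Constraint 3 (U < Z) on D(U)={1,2,5,6,7} D(Z)={2,5,6}: U {1,2,5,6,7}->{1,2,5}
Constraint 4 (V != X) on D(V)={1,2,3,7,8} D(X)={6,7}: no change
So after constraint 4: D(U)={1,2,5}, size = 3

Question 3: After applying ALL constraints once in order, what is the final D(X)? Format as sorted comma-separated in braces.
Answer: {6,7}

Derivation:
Constraint 1 (U < Z) on D(U)={1,2,5,6,7,8} D(Z)={1,2,5,6,8}: U {1,2,5,6,7,8}->{1,2,5,6,7}; Z {1,2,5,6,8}->{2,5,6,8}
Constraint 2 (Z < X) on D(Z)={2,5,6,8} D(X)={1,6,7}: Z {2,5,6,8}->{2,5,6}; X {1,6,7}->{6,7}
Constraint 3 (U < Z) on D(U)={1,2,5,6,7} D(Z)={2,5,6}: U {1,2,5,6,7}->{1,2,5}
Constraint 4 (V != X) on D(V)={1,2,3,7,8} D(X)={6,7}: no change
So after all 4 constraints: D(X) = {6,7}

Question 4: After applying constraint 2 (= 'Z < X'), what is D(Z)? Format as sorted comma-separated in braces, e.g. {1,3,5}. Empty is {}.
Answer: {2,5,6}

Derivation:
Constraint 1 (U < Z) on D(U)={1,2,5,6,7,8} D(Z)={1,2,5,6,8}: U {1,2,5,6,7,8}->{1,2,5,6,7}; Z {1,2,5,6,8}->{2,5,6,8}
Constraint 2 (Z < X) on D(Z)={2,5,6,8} D(X)={1,6,7}: Z {2,5,6,8}->{2,5,6}; X {1,6,7}->{6,7}
So after constraint 2: D(Z) = {2,5,6}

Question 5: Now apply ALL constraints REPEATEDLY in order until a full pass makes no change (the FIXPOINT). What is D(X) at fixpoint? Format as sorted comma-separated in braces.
Answer: {6,7}

Derivation:
pass 0 (initial): D(X)={1,6,7}
pass 1: U {1,2,5,6,7,8}->{1,2,5}; X {1,6,7}->{6,7}; Z {1,2,5,6,8}->{2,5,6}
pass 2: no change
Fixpoint after 2 passes: D(X) = {6,7}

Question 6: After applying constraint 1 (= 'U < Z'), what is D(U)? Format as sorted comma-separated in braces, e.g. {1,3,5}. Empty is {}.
Constraint 1 (U < Z) on D(U)={1,2,5,6,7,8} D(Z)={1,2,5,6,8}: U {1,2,5,6,7,8}->{1,2,5,6,7}; Z {1,2,5,6,8}->{2,5,6,8}
So after constraint 1: D(U) = {1,2,5,6,7}

Answer: {1,2,5,6,7}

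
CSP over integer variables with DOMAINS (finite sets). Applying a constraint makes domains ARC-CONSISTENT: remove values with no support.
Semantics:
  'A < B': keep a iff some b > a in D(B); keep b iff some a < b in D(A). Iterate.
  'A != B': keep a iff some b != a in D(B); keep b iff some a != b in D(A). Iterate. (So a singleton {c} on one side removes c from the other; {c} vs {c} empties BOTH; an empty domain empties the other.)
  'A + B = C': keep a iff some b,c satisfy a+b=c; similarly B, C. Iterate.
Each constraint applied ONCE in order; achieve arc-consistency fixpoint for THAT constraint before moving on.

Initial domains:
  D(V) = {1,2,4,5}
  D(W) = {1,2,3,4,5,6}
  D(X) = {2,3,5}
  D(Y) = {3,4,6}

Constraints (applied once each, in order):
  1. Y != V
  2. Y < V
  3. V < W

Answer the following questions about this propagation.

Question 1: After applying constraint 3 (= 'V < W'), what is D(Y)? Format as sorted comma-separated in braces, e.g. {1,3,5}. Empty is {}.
Constraint 1 (Y != V) on D(Y)={3,4,6} D(V)={1,2,4,5}: no change
Constraint 2 (Y < V) on D(Y)={3,4,6} D(V)={1,2,4,5}: Y {3,4,6}->{3,4}; V {1,2,4,5}->{4,5}
Constraint 3 (V < W) on D(V)={4,5} D(W)={1,2,3,4,5,6}: W {1,2,3,4,5,6}->{5,6}
So after constraint 3: D(Y) = {3,4}

Answer: {3,4}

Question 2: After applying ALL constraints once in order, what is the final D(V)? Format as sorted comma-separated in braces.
Answer: {4,5}

Derivation:
Constraint 1 (Y != V) on D(Y)={3,4,6} D(V)={1,2,4,5}: no change
Constraint 2 (Y < V) on D(Y)={3,4,6} D(V)={1,2,4,5}: Y {3,4,6}->{3,4}; V {1,2,4,5}->{4,5}
Constraint 3 (V < W) on D(V)={4,5} D(W)={1,2,3,4,5,6}: W {1,2,3,4,5,6}->{5,6}
So after all 3 constraints: D(V) = {4,5}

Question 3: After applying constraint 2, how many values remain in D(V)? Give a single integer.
Answer: 2

Derivation:
Constraint 1 (Y != V) on D(Y)={3,4,6} D(V)={1,2,4,5}: no change
Constraint 2 (Y < V) on D(Y)={3,4,6} D(V)={1,2,4,5}: Y {3,4,6}->{3,4}; V {1,2,4,5}->{4,5}
So after constraint 2: D(V)={4,5}, size = 2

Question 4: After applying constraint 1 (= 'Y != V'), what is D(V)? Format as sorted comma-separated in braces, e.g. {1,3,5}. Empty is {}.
Constraint 1 (Y != V) on D(Y)={3,4,6} D(V)={1,2,4,5}: no change
So after constraint 1: D(V) = {1,2,4,5}

Answer: {1,2,4,5}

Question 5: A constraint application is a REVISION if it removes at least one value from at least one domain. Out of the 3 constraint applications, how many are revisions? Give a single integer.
Answer: 2

Derivation:
Constraint 1 (Y != V) on D(Y)={3,4,6} D(V)={1,2,4,5}: no change => not a revision
Constraint 2 (Y < V) on D(Y)={3,4,6} D(V)={1,2,4,5}: Y {3,4,6}->{3,4}; V {1,2,4,5}->{4,5} => REVISION
Constraint 3 (V < W) on D(V)={4,5} D(W)={1,2,3,4,5,6}: W {1,2,3,4,5,6}->{5,6} => REVISION
Total revisions = 2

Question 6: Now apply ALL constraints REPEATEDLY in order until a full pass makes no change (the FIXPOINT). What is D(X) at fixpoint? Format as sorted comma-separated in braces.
pass 0 (initial): D(X)={2,3,5}
pass 1: V {1,2,4,5}->{4,5}; W {1,2,3,4,5,6}->{5,6}; Y {3,4,6}->{3,4}
pass 2: no change
Fixpoint after 2 passes: D(X) = {2,3,5}

Answer: {2,3,5}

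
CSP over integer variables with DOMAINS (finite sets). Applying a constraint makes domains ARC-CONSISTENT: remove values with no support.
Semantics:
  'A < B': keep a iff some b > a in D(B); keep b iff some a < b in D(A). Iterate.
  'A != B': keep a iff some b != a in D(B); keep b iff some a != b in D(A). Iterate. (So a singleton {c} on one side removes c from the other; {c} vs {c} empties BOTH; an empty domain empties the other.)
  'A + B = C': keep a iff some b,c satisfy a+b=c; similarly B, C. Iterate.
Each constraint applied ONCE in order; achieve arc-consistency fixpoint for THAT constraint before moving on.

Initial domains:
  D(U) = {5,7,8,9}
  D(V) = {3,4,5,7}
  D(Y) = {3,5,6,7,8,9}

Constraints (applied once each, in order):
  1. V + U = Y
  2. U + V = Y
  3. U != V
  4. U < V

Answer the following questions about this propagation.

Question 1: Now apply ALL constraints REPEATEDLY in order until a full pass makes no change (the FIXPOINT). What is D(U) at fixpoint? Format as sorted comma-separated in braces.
Answer: {}

Derivation:
pass 0 (initial): D(U)={5,7,8,9}
pass 1: U {5,7,8,9}->{}; V {3,4,5,7}->{}; Y {3,5,6,7,8,9}->{8,9}
pass 2: Y {8,9}->{}
pass 3: no change
Fixpoint after 3 passes: D(U) = {}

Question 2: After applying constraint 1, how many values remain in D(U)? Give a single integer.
Constraint 1 (V + U = Y) on D(V)={3,4,5,7} D(U)={5,7,8,9} D(Y)={3,5,6,7,8,9}: V {3,4,5,7}->{3,4}; U {5,7,8,9}->{5}; Y {3,5,6,7,8,9}->{8,9}
So after constraint 1: D(U)={5}, size = 1

Answer: 1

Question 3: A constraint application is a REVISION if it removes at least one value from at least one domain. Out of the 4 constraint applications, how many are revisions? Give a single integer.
Answer: 2

Derivation:
Constraint 1 (V + U = Y) on D(V)={3,4,5,7} D(U)={5,7,8,9} D(Y)={3,5,6,7,8,9}: V {3,4,5,7}->{3,4}; U {5,7,8,9}->{5}; Y {3,5,6,7,8,9}->{8,9} => REVISION
Constraint 2 (U + V = Y) on D(U)={5} D(V)={3,4} D(Y)={8,9}: no change => not a revision
Constraint 3 (U != V) on D(U)={5} D(V)={3,4}: no change => not a revision
Constraint 4 (U < V) on D(U)={5} D(V)={3,4}: U {5}->{}; V {3,4}->{} => REVISION
Total revisions = 2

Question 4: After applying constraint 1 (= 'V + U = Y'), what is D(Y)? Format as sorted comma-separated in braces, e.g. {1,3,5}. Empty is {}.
Constraint 1 (V + U = Y) on D(V)={3,4,5,7} D(U)={5,7,8,9} D(Y)={3,5,6,7,8,9}: V {3,4,5,7}->{3,4}; U {5,7,8,9}->{5}; Y {3,5,6,7,8,9}->{8,9}
So after constraint 1: D(Y) = {8,9}

Answer: {8,9}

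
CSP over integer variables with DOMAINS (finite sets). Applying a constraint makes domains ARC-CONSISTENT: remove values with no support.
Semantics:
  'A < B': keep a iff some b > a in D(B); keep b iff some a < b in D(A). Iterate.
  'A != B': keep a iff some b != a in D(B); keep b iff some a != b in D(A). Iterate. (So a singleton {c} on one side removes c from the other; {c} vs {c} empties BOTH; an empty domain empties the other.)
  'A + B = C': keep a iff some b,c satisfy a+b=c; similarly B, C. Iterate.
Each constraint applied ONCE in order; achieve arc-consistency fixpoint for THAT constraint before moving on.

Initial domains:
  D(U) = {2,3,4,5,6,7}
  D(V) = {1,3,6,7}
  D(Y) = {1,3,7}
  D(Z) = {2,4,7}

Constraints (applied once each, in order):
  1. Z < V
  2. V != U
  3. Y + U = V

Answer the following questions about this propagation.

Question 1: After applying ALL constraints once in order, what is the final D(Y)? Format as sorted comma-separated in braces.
Constraint 1 (Z < V) on D(Z)={2,4,7} D(V)={1,3,6,7}: Z {2,4,7}->{2,4}; V {1,3,6,7}->{3,6,7}
Constraint 2 (V != U) on D(V)={3,6,7} D(U)={2,3,4,5,6,7}: no change
Constraint 3 (Y + U = V) on D(Y)={1,3,7} D(U)={2,3,4,5,6,7} D(V)={3,6,7}: Y {1,3,7}->{1,3}; U {2,3,4,5,6,7}->{2,3,4,5,6}
So after all 3 constraints: D(Y) = {1,3}

Answer: {1,3}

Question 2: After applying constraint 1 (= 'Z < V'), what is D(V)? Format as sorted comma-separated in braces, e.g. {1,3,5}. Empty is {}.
Answer: {3,6,7}

Derivation:
Constraint 1 (Z < V) on D(Z)={2,4,7} D(V)={1,3,6,7}: Z {2,4,7}->{2,4}; V {1,3,6,7}->{3,6,7}
So after constraint 1: D(V) = {3,6,7}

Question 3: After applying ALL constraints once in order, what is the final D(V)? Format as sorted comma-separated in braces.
Constraint 1 (Z < V) on D(Z)={2,4,7} D(V)={1,3,6,7}: Z {2,4,7}->{2,4}; V {1,3,6,7}->{3,6,7}
Constraint 2 (V != U) on D(V)={3,6,7} D(U)={2,3,4,5,6,7}: no change
Constraint 3 (Y + U = V) on D(Y)={1,3,7} D(U)={2,3,4,5,6,7} D(V)={3,6,7}: Y {1,3,7}->{1,3}; U {2,3,4,5,6,7}->{2,3,4,5,6}
So after all 3 constraints: D(V) = {3,6,7}

Answer: {3,6,7}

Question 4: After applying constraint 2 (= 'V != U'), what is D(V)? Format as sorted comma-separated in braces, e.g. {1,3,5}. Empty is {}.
Answer: {3,6,7}

Derivation:
Constraint 1 (Z < V) on D(Z)={2,4,7} D(V)={1,3,6,7}: Z {2,4,7}->{2,4}; V {1,3,6,7}->{3,6,7}
Constraint 2 (V != U) on D(V)={3,6,7} D(U)={2,3,4,5,6,7}: no change
So after constraint 2: D(V) = {3,6,7}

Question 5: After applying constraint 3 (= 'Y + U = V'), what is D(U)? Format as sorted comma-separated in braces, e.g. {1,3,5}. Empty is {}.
Answer: {2,3,4,5,6}

Derivation:
Constraint 1 (Z < V) on D(Z)={2,4,7} D(V)={1,3,6,7}: Z {2,4,7}->{2,4}; V {1,3,6,7}->{3,6,7}
Constraint 2 (V != U) on D(V)={3,6,7} D(U)={2,3,4,5,6,7}: no change
Constraint 3 (Y + U = V) on D(Y)={1,3,7} D(U)={2,3,4,5,6,7} D(V)={3,6,7}: Y {1,3,7}->{1,3}; U {2,3,4,5,6,7}->{2,3,4,5,6}
So after constraint 3: D(U) = {2,3,4,5,6}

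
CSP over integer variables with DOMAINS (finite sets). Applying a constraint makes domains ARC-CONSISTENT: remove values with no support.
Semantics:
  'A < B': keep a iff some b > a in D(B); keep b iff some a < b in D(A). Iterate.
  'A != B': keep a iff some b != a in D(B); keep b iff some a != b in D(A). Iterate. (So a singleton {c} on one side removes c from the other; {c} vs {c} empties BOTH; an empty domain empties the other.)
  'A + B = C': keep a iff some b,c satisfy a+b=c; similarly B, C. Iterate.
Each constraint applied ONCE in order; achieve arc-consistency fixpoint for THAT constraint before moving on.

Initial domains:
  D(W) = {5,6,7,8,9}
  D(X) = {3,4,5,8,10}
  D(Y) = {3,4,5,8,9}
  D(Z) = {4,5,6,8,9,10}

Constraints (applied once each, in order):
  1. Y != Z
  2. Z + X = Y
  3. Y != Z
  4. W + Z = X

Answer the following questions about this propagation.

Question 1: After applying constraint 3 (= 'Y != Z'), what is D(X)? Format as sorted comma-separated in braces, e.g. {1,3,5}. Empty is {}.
Constraint 1 (Y != Z) on D(Y)={3,4,5,8,9} D(Z)={4,5,6,8,9,10}: no change
Constraint 2 (Z + X = Y) on D(Z)={4,5,6,8,9,10} D(X)={3,4,5,8,10} D(Y)={3,4,5,8,9}: Z {4,5,6,8,9,10}->{4,5,6}; X {3,4,5,8,10}->{3,4,5}; Y {3,4,5,8,9}->{8,9}
Constraint 3 (Y != Z) on D(Y)={8,9} D(Z)={4,5,6}: no change
So after constraint 3: D(X) = {3,4,5}

Answer: {3,4,5}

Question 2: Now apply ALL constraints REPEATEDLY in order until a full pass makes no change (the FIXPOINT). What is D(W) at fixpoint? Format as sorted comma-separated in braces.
Answer: {}

Derivation:
pass 0 (initial): D(W)={5,6,7,8,9}
pass 1: W {5,6,7,8,9}->{}; X {3,4,5,8,10}->{}; Y {3,4,5,8,9}->{8,9}; Z {4,5,6,8,9,10}->{}
pass 2: Y {8,9}->{}
pass 3: no change
Fixpoint after 3 passes: D(W) = {}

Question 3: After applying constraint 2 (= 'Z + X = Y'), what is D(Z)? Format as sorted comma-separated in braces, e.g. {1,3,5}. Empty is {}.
Answer: {4,5,6}

Derivation:
Constraint 1 (Y != Z) on D(Y)={3,4,5,8,9} D(Z)={4,5,6,8,9,10}: no change
Constraint 2 (Z + X = Y) on D(Z)={4,5,6,8,9,10} D(X)={3,4,5,8,10} D(Y)={3,4,5,8,9}: Z {4,5,6,8,9,10}->{4,5,6}; X {3,4,5,8,10}->{3,4,5}; Y {3,4,5,8,9}->{8,9}
So after constraint 2: D(Z) = {4,5,6}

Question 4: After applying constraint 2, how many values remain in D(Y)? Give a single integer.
Answer: 2

Derivation:
Constraint 1 (Y != Z) on D(Y)={3,4,5,8,9} D(Z)={4,5,6,8,9,10}: no change
Constraint 2 (Z + X = Y) on D(Z)={4,5,6,8,9,10} D(X)={3,4,5,8,10} D(Y)={3,4,5,8,9}: Z {4,5,6,8,9,10}->{4,5,6}; X {3,4,5,8,10}->{3,4,5}; Y {3,4,5,8,9}->{8,9}
So after constraint 2: D(Y)={8,9}, size = 2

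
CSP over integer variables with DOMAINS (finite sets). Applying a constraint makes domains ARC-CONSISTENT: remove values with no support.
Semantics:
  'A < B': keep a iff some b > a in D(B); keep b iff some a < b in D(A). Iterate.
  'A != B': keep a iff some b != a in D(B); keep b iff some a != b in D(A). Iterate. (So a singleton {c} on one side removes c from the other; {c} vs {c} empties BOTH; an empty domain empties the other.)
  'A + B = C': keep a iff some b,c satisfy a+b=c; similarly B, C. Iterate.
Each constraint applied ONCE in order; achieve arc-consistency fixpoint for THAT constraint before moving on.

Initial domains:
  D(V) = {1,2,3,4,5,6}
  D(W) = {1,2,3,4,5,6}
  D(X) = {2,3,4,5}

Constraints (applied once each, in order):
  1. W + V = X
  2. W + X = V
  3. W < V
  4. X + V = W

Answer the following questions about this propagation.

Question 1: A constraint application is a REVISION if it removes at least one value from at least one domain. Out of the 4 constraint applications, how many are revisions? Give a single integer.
Constraint 1 (W + V = X) on D(W)={1,2,3,4,5,6} D(V)={1,2,3,4,5,6} D(X)={2,3,4,5}: W {1,2,3,4,5,6}->{1,2,3,4}; V {1,2,3,4,5,6}->{1,2,3,4} => REVISION
Constraint 2 (W + X = V) on D(W)={1,2,3,4} D(X)={2,3,4,5} D(V)={1,2,3,4}: W {1,2,3,4}->{1,2}; X {2,3,4,5}->{2,3}; V {1,2,3,4}->{3,4} => REVISION
Constraint 3 (W < V) on D(W)={1,2} D(V)={3,4}: no change => not a revision
Constraint 4 (X + V = W) on D(X)={2,3} D(V)={3,4} D(W)={1,2}: X {2,3}->{}; V {3,4}->{}; W {1,2}->{} => REVISION
Total revisions = 3

Answer: 3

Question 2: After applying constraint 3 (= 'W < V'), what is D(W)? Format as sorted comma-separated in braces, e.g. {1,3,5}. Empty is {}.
Answer: {1,2}

Derivation:
Constraint 1 (W + V = X) on D(W)={1,2,3,4,5,6} D(V)={1,2,3,4,5,6} D(X)={2,3,4,5}: W {1,2,3,4,5,6}->{1,2,3,4}; V {1,2,3,4,5,6}->{1,2,3,4}
Constraint 2 (W + X = V) on D(W)={1,2,3,4} D(X)={2,3,4,5} D(V)={1,2,3,4}: W {1,2,3,4}->{1,2}; X {2,3,4,5}->{2,3}; V {1,2,3,4}->{3,4}
Constraint 3 (W < V) on D(W)={1,2} D(V)={3,4}: no change
So after constraint 3: D(W) = {1,2}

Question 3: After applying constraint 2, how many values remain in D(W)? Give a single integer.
Answer: 2

Derivation:
Constraint 1 (W + V = X) on D(W)={1,2,3,4,5,6} D(V)={1,2,3,4,5,6} D(X)={2,3,4,5}: W {1,2,3,4,5,6}->{1,2,3,4}; V {1,2,3,4,5,6}->{1,2,3,4}
Constraint 2 (W + X = V) on D(W)={1,2,3,4} D(X)={2,3,4,5} D(V)={1,2,3,4}: W {1,2,3,4}->{1,2}; X {2,3,4,5}->{2,3}; V {1,2,3,4}->{3,4}
So after constraint 2: D(W)={1,2}, size = 2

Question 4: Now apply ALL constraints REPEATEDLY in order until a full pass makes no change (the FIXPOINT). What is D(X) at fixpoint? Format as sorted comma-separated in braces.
pass 0 (initial): D(X)={2,3,4,5}
pass 1: V {1,2,3,4,5,6}->{}; W {1,2,3,4,5,6}->{}; X {2,3,4,5}->{}
pass 2: no change
Fixpoint after 2 passes: D(X) = {}

Answer: {}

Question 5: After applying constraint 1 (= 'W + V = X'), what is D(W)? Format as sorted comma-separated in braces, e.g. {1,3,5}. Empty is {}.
Constraint 1 (W + V = X) on D(W)={1,2,3,4,5,6} D(V)={1,2,3,4,5,6} D(X)={2,3,4,5}: W {1,2,3,4,5,6}->{1,2,3,4}; V {1,2,3,4,5,6}->{1,2,3,4}
So after constraint 1: D(W) = {1,2,3,4}

Answer: {1,2,3,4}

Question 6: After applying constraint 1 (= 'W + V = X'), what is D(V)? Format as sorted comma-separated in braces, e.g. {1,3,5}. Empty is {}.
Constraint 1 (W + V = X) on D(W)={1,2,3,4,5,6} D(V)={1,2,3,4,5,6} D(X)={2,3,4,5}: W {1,2,3,4,5,6}->{1,2,3,4}; V {1,2,3,4,5,6}->{1,2,3,4}
So after constraint 1: D(V) = {1,2,3,4}

Answer: {1,2,3,4}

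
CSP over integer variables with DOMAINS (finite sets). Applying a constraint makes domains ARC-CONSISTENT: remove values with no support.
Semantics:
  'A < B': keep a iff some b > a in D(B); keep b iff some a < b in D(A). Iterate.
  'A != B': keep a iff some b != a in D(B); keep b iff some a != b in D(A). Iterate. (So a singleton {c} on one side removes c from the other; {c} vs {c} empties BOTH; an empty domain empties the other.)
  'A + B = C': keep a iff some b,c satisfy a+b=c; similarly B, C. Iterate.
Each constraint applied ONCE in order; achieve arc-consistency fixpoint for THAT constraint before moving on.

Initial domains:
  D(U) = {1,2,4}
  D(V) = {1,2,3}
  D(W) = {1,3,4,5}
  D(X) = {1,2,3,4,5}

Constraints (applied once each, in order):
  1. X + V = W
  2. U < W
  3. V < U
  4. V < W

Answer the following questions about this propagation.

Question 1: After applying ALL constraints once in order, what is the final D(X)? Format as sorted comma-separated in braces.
Answer: {1,2,3,4}

Derivation:
Constraint 1 (X + V = W) on D(X)={1,2,3,4,5} D(V)={1,2,3} D(W)={1,3,4,5}: X {1,2,3,4,5}->{1,2,3,4}; W {1,3,4,5}->{3,4,5}
Constraint 2 (U < W) on D(U)={1,2,4} D(W)={3,4,5}: no change
Constraint 3 (V < U) on D(V)={1,2,3} D(U)={1,2,4}: U {1,2,4}->{2,4}
Constraint 4 (V < W) on D(V)={1,2,3} D(W)={3,4,5}: no change
So after all 4 constraints: D(X) = {1,2,3,4}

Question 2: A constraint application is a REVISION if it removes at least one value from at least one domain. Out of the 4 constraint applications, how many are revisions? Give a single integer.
Constraint 1 (X + V = W) on D(X)={1,2,3,4,5} D(V)={1,2,3} D(W)={1,3,4,5}: X {1,2,3,4,5}->{1,2,3,4}; W {1,3,4,5}->{3,4,5} => REVISION
Constraint 2 (U < W) on D(U)={1,2,4} D(W)={3,4,5}: no change => not a revision
Constraint 3 (V < U) on D(V)={1,2,3} D(U)={1,2,4}: U {1,2,4}->{2,4} => REVISION
Constraint 4 (V < W) on D(V)={1,2,3} D(W)={3,4,5}: no change => not a revision
Total revisions = 2

Answer: 2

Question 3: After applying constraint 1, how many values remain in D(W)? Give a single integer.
Answer: 3

Derivation:
Constraint 1 (X + V = W) on D(X)={1,2,3,4,5} D(V)={1,2,3} D(W)={1,3,4,5}: X {1,2,3,4,5}->{1,2,3,4}; W {1,3,4,5}->{3,4,5}
So after constraint 1: D(W)={3,4,5}, size = 3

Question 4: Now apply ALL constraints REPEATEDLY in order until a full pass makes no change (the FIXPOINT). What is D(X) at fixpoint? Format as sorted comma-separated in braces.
Answer: {1,2,3,4}

Derivation:
pass 0 (initial): D(X)={1,2,3,4,5}
pass 1: U {1,2,4}->{2,4}; W {1,3,4,5}->{3,4,5}; X {1,2,3,4,5}->{1,2,3,4}
pass 2: no change
Fixpoint after 2 passes: D(X) = {1,2,3,4}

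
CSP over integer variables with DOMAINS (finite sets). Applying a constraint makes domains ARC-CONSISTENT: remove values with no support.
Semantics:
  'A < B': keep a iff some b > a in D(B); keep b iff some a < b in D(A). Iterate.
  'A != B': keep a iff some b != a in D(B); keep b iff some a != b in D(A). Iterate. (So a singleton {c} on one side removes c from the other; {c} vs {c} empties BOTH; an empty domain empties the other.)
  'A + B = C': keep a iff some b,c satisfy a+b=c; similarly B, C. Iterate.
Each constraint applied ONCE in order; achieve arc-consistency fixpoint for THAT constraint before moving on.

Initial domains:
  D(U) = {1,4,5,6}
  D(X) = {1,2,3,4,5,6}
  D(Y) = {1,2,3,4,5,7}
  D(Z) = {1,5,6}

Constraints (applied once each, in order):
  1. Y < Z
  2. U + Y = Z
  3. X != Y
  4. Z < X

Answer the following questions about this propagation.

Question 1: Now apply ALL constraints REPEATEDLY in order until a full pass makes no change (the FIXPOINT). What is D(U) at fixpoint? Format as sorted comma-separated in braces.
Answer: {1,4}

Derivation:
pass 0 (initial): D(U)={1,4,5,6}
pass 1: U {1,4,5,6}->{1,4,5}; X {1,2,3,4,5,6}->{6}; Y {1,2,3,4,5,7}->{1,2,4,5}; Z {1,5,6}->{5}
pass 2: U {1,4,5}->{1,4}; Y {1,2,4,5}->{1,4}
pass 3: no change
Fixpoint after 3 passes: D(U) = {1,4}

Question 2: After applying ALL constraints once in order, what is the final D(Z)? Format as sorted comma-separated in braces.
Constraint 1 (Y < Z) on D(Y)={1,2,3,4,5,7} D(Z)={1,5,6}: Y {1,2,3,4,5,7}->{1,2,3,4,5}; Z {1,5,6}->{5,6}
Constraint 2 (U + Y = Z) on D(U)={1,4,5,6} D(Y)={1,2,3,4,5} D(Z)={5,6}: U {1,4,5,6}->{1,4,5}; Y {1,2,3,4,5}->{1,2,4,5}
Constraint 3 (X != Y) on D(X)={1,2,3,4,5,6} D(Y)={1,2,4,5}: no change
Constraint 4 (Z < X) on D(Z)={5,6} D(X)={1,2,3,4,5,6}: Z {5,6}->{5}; X {1,2,3,4,5,6}->{6}
So after all 4 constraints: D(Z) = {5}

Answer: {5}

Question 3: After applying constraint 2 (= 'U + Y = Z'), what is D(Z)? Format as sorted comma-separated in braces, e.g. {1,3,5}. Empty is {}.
Constraint 1 (Y < Z) on D(Y)={1,2,3,4,5,7} D(Z)={1,5,6}: Y {1,2,3,4,5,7}->{1,2,3,4,5}; Z {1,5,6}->{5,6}
Constraint 2 (U + Y = Z) on D(U)={1,4,5,6} D(Y)={1,2,3,4,5} D(Z)={5,6}: U {1,4,5,6}->{1,4,5}; Y {1,2,3,4,5}->{1,2,4,5}
So after constraint 2: D(Z) = {5,6}

Answer: {5,6}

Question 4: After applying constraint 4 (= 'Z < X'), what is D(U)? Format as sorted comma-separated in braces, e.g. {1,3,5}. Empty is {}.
Answer: {1,4,5}

Derivation:
Constraint 1 (Y < Z) on D(Y)={1,2,3,4,5,7} D(Z)={1,5,6}: Y {1,2,3,4,5,7}->{1,2,3,4,5}; Z {1,5,6}->{5,6}
Constraint 2 (U + Y = Z) on D(U)={1,4,5,6} D(Y)={1,2,3,4,5} D(Z)={5,6}: U {1,4,5,6}->{1,4,5}; Y {1,2,3,4,5}->{1,2,4,5}
Constraint 3 (X != Y) on D(X)={1,2,3,4,5,6} D(Y)={1,2,4,5}: no change
Constraint 4 (Z < X) on D(Z)={5,6} D(X)={1,2,3,4,5,6}: Z {5,6}->{5}; X {1,2,3,4,5,6}->{6}
So after constraint 4: D(U) = {1,4,5}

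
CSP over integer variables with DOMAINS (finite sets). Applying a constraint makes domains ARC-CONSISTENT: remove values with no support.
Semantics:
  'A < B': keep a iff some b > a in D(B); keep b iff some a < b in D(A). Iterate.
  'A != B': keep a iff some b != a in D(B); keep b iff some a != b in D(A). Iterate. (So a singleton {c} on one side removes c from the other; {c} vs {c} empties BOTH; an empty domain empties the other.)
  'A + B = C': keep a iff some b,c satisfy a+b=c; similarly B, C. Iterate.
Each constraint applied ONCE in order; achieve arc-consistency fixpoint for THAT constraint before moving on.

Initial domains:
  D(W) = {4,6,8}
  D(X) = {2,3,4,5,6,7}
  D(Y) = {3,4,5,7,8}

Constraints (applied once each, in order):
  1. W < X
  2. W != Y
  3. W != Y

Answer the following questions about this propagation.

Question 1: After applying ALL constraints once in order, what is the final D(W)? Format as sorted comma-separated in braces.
Answer: {4,6}

Derivation:
Constraint 1 (W < X) on D(W)={4,6,8} D(X)={2,3,4,5,6,7}: W {4,6,8}->{4,6}; X {2,3,4,5,6,7}->{5,6,7}
Constraint 2 (W != Y) on D(W)={4,6} D(Y)={3,4,5,7,8}: no change
Constraint 3 (W != Y) on D(W)={4,6} D(Y)={3,4,5,7,8}: no change
So after all 3 constraints: D(W) = {4,6}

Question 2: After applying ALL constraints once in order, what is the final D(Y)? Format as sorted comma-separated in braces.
Constraint 1 (W < X) on D(W)={4,6,8} D(X)={2,3,4,5,6,7}: W {4,6,8}->{4,6}; X {2,3,4,5,6,7}->{5,6,7}
Constraint 2 (W != Y) on D(W)={4,6} D(Y)={3,4,5,7,8}: no change
Constraint 3 (W != Y) on D(W)={4,6} D(Y)={3,4,5,7,8}: no change
So after all 3 constraints: D(Y) = {3,4,5,7,8}

Answer: {3,4,5,7,8}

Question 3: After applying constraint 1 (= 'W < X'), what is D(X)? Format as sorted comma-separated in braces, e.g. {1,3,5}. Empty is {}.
Constraint 1 (W < X) on D(W)={4,6,8} D(X)={2,3,4,5,6,7}: W {4,6,8}->{4,6}; X {2,3,4,5,6,7}->{5,6,7}
So after constraint 1: D(X) = {5,6,7}

Answer: {5,6,7}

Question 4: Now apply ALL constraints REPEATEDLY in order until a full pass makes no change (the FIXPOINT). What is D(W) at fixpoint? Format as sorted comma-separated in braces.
pass 0 (initial): D(W)={4,6,8}
pass 1: W {4,6,8}->{4,6}; X {2,3,4,5,6,7}->{5,6,7}
pass 2: no change
Fixpoint after 2 passes: D(W) = {4,6}

Answer: {4,6}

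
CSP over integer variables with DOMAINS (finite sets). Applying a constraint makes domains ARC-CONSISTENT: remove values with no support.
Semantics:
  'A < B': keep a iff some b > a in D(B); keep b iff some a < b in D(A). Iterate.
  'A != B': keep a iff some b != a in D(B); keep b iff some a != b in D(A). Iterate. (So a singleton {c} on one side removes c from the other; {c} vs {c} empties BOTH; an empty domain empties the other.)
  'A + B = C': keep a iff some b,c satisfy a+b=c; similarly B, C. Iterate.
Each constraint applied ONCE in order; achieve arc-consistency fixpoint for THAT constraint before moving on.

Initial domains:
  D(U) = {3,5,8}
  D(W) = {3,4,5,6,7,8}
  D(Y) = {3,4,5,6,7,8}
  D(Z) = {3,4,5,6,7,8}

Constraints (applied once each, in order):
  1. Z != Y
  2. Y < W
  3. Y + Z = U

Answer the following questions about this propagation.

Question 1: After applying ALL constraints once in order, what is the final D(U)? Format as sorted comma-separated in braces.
Answer: {8}

Derivation:
Constraint 1 (Z != Y) on D(Z)={3,4,5,6,7,8} D(Y)={3,4,5,6,7,8}: no change
Constraint 2 (Y < W) on D(Y)={3,4,5,6,7,8} D(W)={3,4,5,6,7,8}: Y {3,4,5,6,7,8}->{3,4,5,6,7}; W {3,4,5,6,7,8}->{4,5,6,7,8}
Constraint 3 (Y + Z = U) on D(Y)={3,4,5,6,7} D(Z)={3,4,5,6,7,8} D(U)={3,5,8}: Y {3,4,5,6,7}->{3,4,5}; Z {3,4,5,6,7,8}->{3,4,5}; U {3,5,8}->{8}
So after all 3 constraints: D(U) = {8}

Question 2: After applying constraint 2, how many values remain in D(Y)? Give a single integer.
Answer: 5

Derivation:
Constraint 1 (Z != Y) on D(Z)={3,4,5,6,7,8} D(Y)={3,4,5,6,7,8}: no change
Constraint 2 (Y < W) on D(Y)={3,4,5,6,7,8} D(W)={3,4,5,6,7,8}: Y {3,4,5,6,7,8}->{3,4,5,6,7}; W {3,4,5,6,7,8}->{4,5,6,7,8}
So after constraint 2: D(Y)={3,4,5,6,7}, size = 5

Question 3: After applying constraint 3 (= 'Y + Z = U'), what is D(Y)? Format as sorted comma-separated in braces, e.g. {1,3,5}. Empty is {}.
Constraint 1 (Z != Y) on D(Z)={3,4,5,6,7,8} D(Y)={3,4,5,6,7,8}: no change
Constraint 2 (Y < W) on D(Y)={3,4,5,6,7,8} D(W)={3,4,5,6,7,8}: Y {3,4,5,6,7,8}->{3,4,5,6,7}; W {3,4,5,6,7,8}->{4,5,6,7,8}
Constraint 3 (Y + Z = U) on D(Y)={3,4,5,6,7} D(Z)={3,4,5,6,7,8} D(U)={3,5,8}: Y {3,4,5,6,7}->{3,4,5}; Z {3,4,5,6,7,8}->{3,4,5}; U {3,5,8}->{8}
So after constraint 3: D(Y) = {3,4,5}

Answer: {3,4,5}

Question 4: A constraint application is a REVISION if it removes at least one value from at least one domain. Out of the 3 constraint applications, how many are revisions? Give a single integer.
Constraint 1 (Z != Y) on D(Z)={3,4,5,6,7,8} D(Y)={3,4,5,6,7,8}: no change => not a revision
Constraint 2 (Y < W) on D(Y)={3,4,5,6,7,8} D(W)={3,4,5,6,7,8}: Y {3,4,5,6,7,8}->{3,4,5,6,7}; W {3,4,5,6,7,8}->{4,5,6,7,8} => REVISION
Constraint 3 (Y + Z = U) on D(Y)={3,4,5,6,7} D(Z)={3,4,5,6,7,8} D(U)={3,5,8}: Y {3,4,5,6,7}->{3,4,5}; Z {3,4,5,6,7,8}->{3,4,5}; U {3,5,8}->{8} => REVISION
Total revisions = 2

Answer: 2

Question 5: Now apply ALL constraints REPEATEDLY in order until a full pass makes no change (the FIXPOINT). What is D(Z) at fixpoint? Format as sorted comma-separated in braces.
Answer: {3,4,5}

Derivation:
pass 0 (initial): D(Z)={3,4,5,6,7,8}
pass 1: U {3,5,8}->{8}; W {3,4,5,6,7,8}->{4,5,6,7,8}; Y {3,4,5,6,7,8}->{3,4,5}; Z {3,4,5,6,7,8}->{3,4,5}
pass 2: no change
Fixpoint after 2 passes: D(Z) = {3,4,5}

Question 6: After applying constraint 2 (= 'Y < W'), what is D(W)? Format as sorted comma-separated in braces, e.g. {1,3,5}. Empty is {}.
Answer: {4,5,6,7,8}

Derivation:
Constraint 1 (Z != Y) on D(Z)={3,4,5,6,7,8} D(Y)={3,4,5,6,7,8}: no change
Constraint 2 (Y < W) on D(Y)={3,4,5,6,7,8} D(W)={3,4,5,6,7,8}: Y {3,4,5,6,7,8}->{3,4,5,6,7}; W {3,4,5,6,7,8}->{4,5,6,7,8}
So after constraint 2: D(W) = {4,5,6,7,8}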